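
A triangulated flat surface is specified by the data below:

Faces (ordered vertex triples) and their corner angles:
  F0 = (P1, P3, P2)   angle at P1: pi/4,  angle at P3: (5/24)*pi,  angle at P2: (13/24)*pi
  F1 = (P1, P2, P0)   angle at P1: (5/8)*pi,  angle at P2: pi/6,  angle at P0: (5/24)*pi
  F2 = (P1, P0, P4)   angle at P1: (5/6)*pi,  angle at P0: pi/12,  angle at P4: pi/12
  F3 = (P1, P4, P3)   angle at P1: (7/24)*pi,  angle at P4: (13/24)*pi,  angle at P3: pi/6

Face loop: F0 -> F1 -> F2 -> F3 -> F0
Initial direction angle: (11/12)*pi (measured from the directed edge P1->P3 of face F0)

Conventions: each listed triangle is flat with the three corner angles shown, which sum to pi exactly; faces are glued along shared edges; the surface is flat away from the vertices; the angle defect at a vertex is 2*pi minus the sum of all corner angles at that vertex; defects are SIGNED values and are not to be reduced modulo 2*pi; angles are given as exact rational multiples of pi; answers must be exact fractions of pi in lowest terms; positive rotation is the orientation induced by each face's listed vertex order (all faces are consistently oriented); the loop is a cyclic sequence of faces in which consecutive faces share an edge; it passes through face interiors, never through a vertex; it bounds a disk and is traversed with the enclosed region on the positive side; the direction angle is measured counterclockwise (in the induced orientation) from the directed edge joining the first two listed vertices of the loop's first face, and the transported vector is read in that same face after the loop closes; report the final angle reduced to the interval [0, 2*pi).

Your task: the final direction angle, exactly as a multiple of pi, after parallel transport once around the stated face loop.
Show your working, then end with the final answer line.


enclosed vertex P1: corner angles sum to 2*pi, defect = 2*pi - 2*pi = 0
the rotation equals the total enclosed defect, so the final angle is initial + defects (mod 2*pi)
final angle = (11/12)*pi + 0 = (11/12)*pi (mod 2*pi)

Answer: final direction angle = (11/12)*pi


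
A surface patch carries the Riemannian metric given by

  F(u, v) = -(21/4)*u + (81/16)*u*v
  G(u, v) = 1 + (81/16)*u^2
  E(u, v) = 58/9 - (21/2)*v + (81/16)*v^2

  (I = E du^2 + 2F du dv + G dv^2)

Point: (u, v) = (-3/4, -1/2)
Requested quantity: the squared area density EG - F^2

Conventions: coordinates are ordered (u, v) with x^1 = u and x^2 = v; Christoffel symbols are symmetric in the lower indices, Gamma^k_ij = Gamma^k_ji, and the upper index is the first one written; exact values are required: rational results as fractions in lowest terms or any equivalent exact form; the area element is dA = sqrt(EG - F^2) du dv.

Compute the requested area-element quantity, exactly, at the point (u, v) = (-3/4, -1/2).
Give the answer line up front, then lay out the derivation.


Answer: EG - F^2 = 36421/2304

E = 7465/576, F = 747/128, G = 985/256; EG - F^2 = 36421/2304


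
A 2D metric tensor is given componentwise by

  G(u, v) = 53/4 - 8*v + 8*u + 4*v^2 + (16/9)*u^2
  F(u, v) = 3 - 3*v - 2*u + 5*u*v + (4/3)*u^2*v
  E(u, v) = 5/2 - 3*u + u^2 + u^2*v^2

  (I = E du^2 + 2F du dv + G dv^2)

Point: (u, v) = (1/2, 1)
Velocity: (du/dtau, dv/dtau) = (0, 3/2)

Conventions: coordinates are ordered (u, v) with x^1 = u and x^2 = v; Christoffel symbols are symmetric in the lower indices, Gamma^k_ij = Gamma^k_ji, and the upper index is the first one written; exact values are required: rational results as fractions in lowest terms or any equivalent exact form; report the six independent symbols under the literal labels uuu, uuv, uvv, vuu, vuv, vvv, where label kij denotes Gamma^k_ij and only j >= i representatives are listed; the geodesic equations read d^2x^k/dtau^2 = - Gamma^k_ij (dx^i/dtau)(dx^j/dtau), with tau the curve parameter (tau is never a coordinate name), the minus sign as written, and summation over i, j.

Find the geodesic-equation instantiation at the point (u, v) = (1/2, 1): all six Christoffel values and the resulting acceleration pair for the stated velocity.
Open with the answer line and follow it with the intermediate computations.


Answer: Gamma_uuu = -1032/1237, Gamma_uuv = -2393/7422, Gamma_uvv = -44863/11133, Gamma_vuu = 507/1237, Gamma_vuv = 495/1237, Gamma_vvv = 2002/3711; accelerations (d^2u/dtau^2, d^2v/dtau^2) = (44863/4948, -3003/2474)

E = 3/2, F = 11/6, G = 493/36 at the point
E_u = -1, E_v = 1/2, F_u = 13/3, F_v = -1/6, G_u = 88/9, G_v = 0
EG - F^2 = 1237/72;  g^inv = (72/1237) * [[493/36, -11/6], [-11/6, 3/2]]
first-kind symbols [ij,l] = (1/2)(d_i g_jl + d_j g_il - d_l g_ij): [uu,u] = E_u/2 = -1/2, [uu,v] = F_u - E_v/2 = 49/12, [uv,u] = E_v/2 = 1/4, [uv,v] = G_u/2 = 44/9, [vv,u] = F_v - G_u/2 = -91/18, [vv,v] = G_v/2 = 0
Gamma^u_ij = (G*[ij,u] - F*[ij,v])/(EG - F^2), Gamma^v_ij = (E*[ij,v] - F*[ij,u])/(EG - F^2)
Gamma_uuu = -1032/1237, Gamma_uuv = -2393/7422, Gamma_uvv = -44863/11133, Gamma_vuu = 507/1237, Gamma_vuv = 495/1237, Gamma_vvv = 2002/3711
d^2u/dtau^2 = -(Gamma_uuu*(0)^2 + 2*Gamma_uuv*(0)*(3/2) + Gamma_uvv*(3/2)^2) = 44863/4948
d^2v/dtau^2 = -(Gamma_vuu*(0)^2 + 2*Gamma_vuv*(0)*(3/2) + Gamma_vvv*(3/2)^2) = -3003/2474


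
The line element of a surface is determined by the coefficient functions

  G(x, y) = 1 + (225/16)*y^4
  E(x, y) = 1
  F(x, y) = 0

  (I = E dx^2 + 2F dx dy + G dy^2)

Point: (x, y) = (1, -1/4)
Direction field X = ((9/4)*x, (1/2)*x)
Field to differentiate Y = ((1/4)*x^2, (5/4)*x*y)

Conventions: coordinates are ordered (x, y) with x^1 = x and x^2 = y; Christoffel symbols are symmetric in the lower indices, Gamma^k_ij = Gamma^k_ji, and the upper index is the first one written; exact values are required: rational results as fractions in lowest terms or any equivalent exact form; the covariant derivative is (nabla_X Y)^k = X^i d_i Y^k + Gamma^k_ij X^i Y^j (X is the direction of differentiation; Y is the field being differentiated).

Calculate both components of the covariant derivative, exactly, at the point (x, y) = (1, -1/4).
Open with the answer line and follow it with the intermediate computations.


Answer: (nabla_X Y)^x = 9/8, (nabla_X Y)^y = -3605/276544

E = 1, F = 0, G = 4321/4096 at the point
E_x = 0, E_y = 0, F_x = 0, F_y = 0, G_x = 0, G_y = -225/256
EG - F^2 = 4321/4096;  g^inv = (4096/4321) * [[4321/4096, 0], [0, 1]]
first-kind symbols [ij,l] = (1/2)(d_i g_jl + d_j g_il - d_l g_ij): [xx,x] = E_x/2 = 0, [xx,y] = F_x - E_y/2 = 0, [xy,x] = E_y/2 = 0, [xy,y] = G_x/2 = 0, [yy,x] = F_y - G_x/2 = 0, [yy,y] = G_y/2 = -225/512
Gamma^x_ij = (G*[ij,x] - F*[ij,y])/(EG - F^2), Gamma^y_ij = (E*[ij,y] - F*[ij,x])/(EG - F^2)
Gamma_xxx = 0, Gamma_xxy = 0, Gamma_xyy = 0, Gamma_yxx = 0, Gamma_yxy = 0, Gamma_yyy = -1800/4321
X = (9/4, 1/2), Y = (1/4, -5/16) at the point


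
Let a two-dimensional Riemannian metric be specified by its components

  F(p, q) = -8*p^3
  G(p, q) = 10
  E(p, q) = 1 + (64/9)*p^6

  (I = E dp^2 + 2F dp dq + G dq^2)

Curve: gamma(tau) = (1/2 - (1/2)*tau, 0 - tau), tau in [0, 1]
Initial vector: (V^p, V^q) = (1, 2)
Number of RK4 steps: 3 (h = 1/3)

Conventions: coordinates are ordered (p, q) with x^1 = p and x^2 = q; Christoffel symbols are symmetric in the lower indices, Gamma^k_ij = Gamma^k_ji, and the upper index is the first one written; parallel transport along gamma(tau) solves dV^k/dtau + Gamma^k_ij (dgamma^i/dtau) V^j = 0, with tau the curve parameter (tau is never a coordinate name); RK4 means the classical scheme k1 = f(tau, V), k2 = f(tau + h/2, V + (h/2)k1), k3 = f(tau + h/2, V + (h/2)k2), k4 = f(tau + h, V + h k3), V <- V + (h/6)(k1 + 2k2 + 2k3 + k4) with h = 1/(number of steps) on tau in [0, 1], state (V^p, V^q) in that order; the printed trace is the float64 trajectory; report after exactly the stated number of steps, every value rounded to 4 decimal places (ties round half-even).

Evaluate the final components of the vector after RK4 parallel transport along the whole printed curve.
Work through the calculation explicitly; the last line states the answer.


gamma'(tau) = (-1/2, -1); f(tau, V)^k = -Gamma^k_ij(gamma(tau)) gamma'^i(tau) V^j; h = 1/3; intermediate values shown to 6 dp
curve data and Christoffel symbols at the stage parameters:
  tau = 0.000000: gamma = (0.500000, 0.000000), gamma' = (-0.500000, -1.000000); Gamma_ppp = 0.065934, Gamma_ppq = 0.000000, Gamma_pqq = 0.000000, Gamma_qpp = -0.593407, Gamma_qpq = 0.000000, Gamma_qqq = 0.000000
  tau = 0.166667: gamma = (0.416667, -0.166667), gamma' = (-0.500000, -1.000000); Gamma_ppp = 0.026693, Gamma_ppq = 0.000000, Gamma_pqq = 0.000000, Gamma_qpp = -0.415122, Gamma_qpq = 0.000000, Gamma_qqq = 0.000000
  tau = 0.333333: gamma = (0.333333, -0.333333), gamma' = (-0.500000, -1.000000); Gamma_ppp = 0.008771, Gamma_ppq = 0.000000, Gamma_pqq = 0.000000, Gamma_qpp = -0.266407, Gamma_qpq = 0.000000, Gamma_qqq = 0.000000
  tau = 0.500000: gamma = (0.250000, -0.500000), gamma' = (-0.500000, -1.000000); Gamma_ppp = 0.002083, Gamma_ppq = 0.000000, Gamma_pqq = 0.000000, Gamma_qpp = -0.149974, Gamma_qpq = 0.000000, Gamma_qqq = 0.000000
  tau = 0.666667: gamma = (0.166667, -0.666667), gamma' = (-0.500000, -1.000000); Gamma_ppp = 0.000274, Gamma_ppq = 0.000000, Gamma_pqq = 0.000000, Gamma_qpp = -0.066666, Gamma_qpq = 0.000000, Gamma_qqq = 0.000000
  tau = 0.833333: gamma = (0.083333, -0.833333), gamma' = (-0.500000, -1.000000); Gamma_ppp = 0.000009, Gamma_ppq = 0.000000, Gamma_pqq = 0.000000, Gamma_qpp = -0.016667, Gamma_qpq = 0.000000, Gamma_qqq = 0.000000
  tau = 1.000000: gamma = (0.000000, -1.000000), gamma' = (-0.500000, -1.000000); Gamma_ppp = 0.000000, Gamma_ppq = 0.000000, Gamma_pqq = 0.000000, Gamma_qpp = 0.000000, Gamma_qpq = 0.000000, Gamma_qqq = 0.000000
step 0: V^p = 1.0000, V^q = 2.0000
step 1: k1 = (0.032967, -0.296703), k2 = (0.013420, -0.208701), k3 = (0.013376, -0.208025), k4 = (0.004405, -0.133797); V <- V + (h/6)(k1 + 2k2 + 2k3 + k4): V^p = 1.0051, V^q = 1.9298
step 2: k1 = (0.004407, -0.133877), k2 = (0.001048, -0.075421), k3 = (0.001047, -0.075379), k4 = (0.000138, -0.033513); V <- V + (h/6)(k1 + 2k2 + 2k3 + k4): V^p = 1.0055, V^q = 1.9037
step 3: k1 = (0.000138, -0.033517), k2 = (0.000004, -0.008380), k3 = (0.000004, -0.008379), k4 = (0.000000, 0.000000); V <- V + (h/6)(k1 + 2k2 + 2k3 + k4): V^p = 1.0055, V^q = 1.9000

Answer: V^p = 1.0055, V^q = 1.9000


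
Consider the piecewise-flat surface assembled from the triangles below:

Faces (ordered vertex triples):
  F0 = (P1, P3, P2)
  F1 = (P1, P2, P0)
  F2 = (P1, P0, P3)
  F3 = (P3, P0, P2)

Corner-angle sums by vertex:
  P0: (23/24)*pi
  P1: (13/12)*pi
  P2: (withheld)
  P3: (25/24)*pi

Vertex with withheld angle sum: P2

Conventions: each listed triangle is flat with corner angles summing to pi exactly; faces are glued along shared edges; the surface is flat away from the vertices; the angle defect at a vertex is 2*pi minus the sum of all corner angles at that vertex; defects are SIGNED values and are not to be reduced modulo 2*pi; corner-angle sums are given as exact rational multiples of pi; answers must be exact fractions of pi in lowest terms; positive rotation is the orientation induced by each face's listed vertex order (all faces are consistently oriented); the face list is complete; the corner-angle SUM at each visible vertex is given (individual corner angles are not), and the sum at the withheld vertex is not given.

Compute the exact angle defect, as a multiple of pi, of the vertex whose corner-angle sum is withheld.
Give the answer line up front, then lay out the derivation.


Answer: defect(P2) = (13/12)*pi

V = 4, E = 6, F = 4; chi = V - E + F = 2
Gauss-Bonnet: total defect = 2*pi*chi = 4*pi; visible defects sum to (35/12)*pi


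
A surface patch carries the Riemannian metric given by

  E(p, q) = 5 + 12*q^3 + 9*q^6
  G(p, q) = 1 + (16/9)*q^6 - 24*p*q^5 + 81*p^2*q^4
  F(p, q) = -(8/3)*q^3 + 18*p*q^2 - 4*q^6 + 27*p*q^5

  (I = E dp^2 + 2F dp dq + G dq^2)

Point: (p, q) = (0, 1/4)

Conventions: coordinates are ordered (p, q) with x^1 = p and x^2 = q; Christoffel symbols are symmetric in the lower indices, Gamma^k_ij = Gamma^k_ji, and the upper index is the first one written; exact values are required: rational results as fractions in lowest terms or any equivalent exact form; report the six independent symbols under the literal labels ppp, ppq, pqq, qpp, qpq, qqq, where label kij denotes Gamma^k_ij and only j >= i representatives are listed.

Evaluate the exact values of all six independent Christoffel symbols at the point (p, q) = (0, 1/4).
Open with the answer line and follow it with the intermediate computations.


Answer: Gamma_ppp = 0, Gamma_ppq = 42444/191329, Gamma_pqq = -18864/191329, Gamma_qpp = 0, Gamma_qpq = -432/191329, Gamma_qqq = 192/191329

E = 21257/4096, F = -131/3072, G = 2305/2304 at the point
E_p = 0, E_q = 1179/512, F_p = 1179/1024, F_q = -67/128, G_p = -3/128, G_q = 1/96
EG - F^2 = 191329/36864;  g^inv = (36864/191329) * [[2305/2304, 131/3072], [131/3072, 21257/4096]]
first-kind symbols [ij,l] = (1/2)(d_i g_jl + d_j g_il - d_l g_ij): [pp,p] = E_p/2 = 0, [pp,q] = F_p - E_q/2 = 0, [pq,p] = E_q/2 = 1179/1024, [pq,q] = G_p/2 = -3/256, [qq,p] = F_q - G_p/2 = -131/256, [qq,q] = G_q/2 = 1/192
Gamma^p_ij = (G*[ij,p] - F*[ij,q])/(EG - F^2), Gamma^q_ij = (E*[ij,q] - F*[ij,p])/(EG - F^2)


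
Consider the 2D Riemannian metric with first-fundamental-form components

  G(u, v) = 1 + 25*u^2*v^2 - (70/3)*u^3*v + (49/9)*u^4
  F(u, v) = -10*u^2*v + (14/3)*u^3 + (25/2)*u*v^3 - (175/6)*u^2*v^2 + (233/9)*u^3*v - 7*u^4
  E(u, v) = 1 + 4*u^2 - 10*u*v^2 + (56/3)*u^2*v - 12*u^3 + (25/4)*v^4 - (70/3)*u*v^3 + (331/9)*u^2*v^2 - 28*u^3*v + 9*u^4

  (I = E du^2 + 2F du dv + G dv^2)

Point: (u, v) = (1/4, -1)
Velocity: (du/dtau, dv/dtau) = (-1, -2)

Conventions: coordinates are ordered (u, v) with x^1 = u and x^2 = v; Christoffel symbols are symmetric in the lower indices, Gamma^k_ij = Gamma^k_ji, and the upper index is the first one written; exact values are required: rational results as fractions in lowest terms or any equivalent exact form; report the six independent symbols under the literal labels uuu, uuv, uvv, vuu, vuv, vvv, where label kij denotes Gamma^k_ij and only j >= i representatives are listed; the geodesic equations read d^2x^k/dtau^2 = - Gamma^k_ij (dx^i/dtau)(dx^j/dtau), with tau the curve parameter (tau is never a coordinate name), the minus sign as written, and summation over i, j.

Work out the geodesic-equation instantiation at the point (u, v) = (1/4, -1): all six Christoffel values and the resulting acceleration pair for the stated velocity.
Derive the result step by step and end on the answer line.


E = 28225/2304, F = -10787/2304, G = 6793/2304 at the point
E_u = 4025/144, E_v = -5957/144, F_u = -53/2, F_v = 7373/576, G_u = 2479/144, G_v = -335/96
EG - F^2 = 16357/1152;  g^inv = (1152/16357) * [[6793/2304, 10787/2304], [10787/2304, 28225/2304]]
first-kind symbols [ij,l] = (1/2)(d_i g_jl + d_j g_il - d_l g_ij): [uu,u] = E_u/2 = 4025/288, [uu,v] = F_u - E_v/2 = -1675/288, [uv,u] = E_v/2 = -5957/288, [uv,v] = G_u/2 = 2479/288, [vv,u] = F_v - G_u/2 = 805/192, [vv,v] = G_v/2 = -335/192
Gamma^u_ij = (G*[ij,u] - F*[ij,v])/(EG - F^2), Gamma^v_ij = (E*[ij,v] - F*[ij,u])/(EG - F^2)
Gamma_uuu = 16100/16357, Gamma_uuv = -23828/16357, Gamma_uvv = 4830/16357, Gamma_vuu = -6700/16357, Gamma_vuv = 9916/16357, Gamma_vvv = -2010/16357
d^2u/dtau^2 = -(Gamma_uuu*(-1)^2 + 2*Gamma_uuv*(-1)*(-2) + Gamma_uvv*(-2)^2) = 59892/16357
d^2v/dtau^2 = -(Gamma_vuu*(-1)^2 + 2*Gamma_vuv*(-1)*(-2) + Gamma_vvv*(-2)^2) = -24924/16357

Answer: Gamma_uuu = 16100/16357, Gamma_uuv = -23828/16357, Gamma_uvv = 4830/16357, Gamma_vuu = -6700/16357, Gamma_vuv = 9916/16357, Gamma_vvv = -2010/16357; accelerations (d^2u/dtau^2, d^2v/dtau^2) = (59892/16357, -24924/16357)


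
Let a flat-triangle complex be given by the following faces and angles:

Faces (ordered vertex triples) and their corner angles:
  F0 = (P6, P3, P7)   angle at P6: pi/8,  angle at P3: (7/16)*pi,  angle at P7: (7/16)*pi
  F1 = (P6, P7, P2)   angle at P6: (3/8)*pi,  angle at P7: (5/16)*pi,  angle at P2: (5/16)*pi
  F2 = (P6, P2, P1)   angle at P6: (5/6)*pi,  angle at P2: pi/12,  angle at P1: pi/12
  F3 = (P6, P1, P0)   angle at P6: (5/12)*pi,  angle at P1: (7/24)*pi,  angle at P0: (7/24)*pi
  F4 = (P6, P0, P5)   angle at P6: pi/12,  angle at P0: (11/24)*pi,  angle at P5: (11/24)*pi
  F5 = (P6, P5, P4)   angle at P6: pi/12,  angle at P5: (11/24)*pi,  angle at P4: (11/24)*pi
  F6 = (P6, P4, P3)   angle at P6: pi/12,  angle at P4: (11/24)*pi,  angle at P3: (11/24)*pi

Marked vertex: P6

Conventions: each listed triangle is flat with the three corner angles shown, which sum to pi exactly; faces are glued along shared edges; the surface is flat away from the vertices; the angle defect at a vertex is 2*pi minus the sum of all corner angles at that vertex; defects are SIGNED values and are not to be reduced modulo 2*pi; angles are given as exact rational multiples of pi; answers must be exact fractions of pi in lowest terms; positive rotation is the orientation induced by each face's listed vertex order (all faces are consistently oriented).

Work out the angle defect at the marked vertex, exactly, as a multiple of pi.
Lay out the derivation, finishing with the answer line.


Sum of corner angles at P6: 2*pi
defect = 2*pi - 2*pi

Answer: defect(P6) = 0


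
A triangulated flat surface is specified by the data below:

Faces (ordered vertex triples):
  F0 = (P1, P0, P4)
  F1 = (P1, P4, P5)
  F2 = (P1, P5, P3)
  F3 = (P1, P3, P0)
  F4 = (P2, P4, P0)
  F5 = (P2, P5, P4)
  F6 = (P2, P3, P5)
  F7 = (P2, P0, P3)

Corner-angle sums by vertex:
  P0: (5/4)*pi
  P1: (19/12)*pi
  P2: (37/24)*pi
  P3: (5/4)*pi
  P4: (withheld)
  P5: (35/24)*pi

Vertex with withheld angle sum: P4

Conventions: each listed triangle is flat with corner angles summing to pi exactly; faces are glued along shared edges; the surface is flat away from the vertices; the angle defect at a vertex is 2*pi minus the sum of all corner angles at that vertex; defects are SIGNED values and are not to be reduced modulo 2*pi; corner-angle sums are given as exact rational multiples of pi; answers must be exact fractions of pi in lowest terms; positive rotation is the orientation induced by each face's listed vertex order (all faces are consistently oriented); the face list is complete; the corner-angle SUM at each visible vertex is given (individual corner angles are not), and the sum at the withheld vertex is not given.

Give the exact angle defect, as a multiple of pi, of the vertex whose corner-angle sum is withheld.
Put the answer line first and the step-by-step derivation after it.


Answer: defect(P4) = (13/12)*pi

V = 6, E = 12, F = 8; chi = V - E + F = 2
Gauss-Bonnet: total defect = 2*pi*chi = 4*pi; visible defects sum to (35/12)*pi


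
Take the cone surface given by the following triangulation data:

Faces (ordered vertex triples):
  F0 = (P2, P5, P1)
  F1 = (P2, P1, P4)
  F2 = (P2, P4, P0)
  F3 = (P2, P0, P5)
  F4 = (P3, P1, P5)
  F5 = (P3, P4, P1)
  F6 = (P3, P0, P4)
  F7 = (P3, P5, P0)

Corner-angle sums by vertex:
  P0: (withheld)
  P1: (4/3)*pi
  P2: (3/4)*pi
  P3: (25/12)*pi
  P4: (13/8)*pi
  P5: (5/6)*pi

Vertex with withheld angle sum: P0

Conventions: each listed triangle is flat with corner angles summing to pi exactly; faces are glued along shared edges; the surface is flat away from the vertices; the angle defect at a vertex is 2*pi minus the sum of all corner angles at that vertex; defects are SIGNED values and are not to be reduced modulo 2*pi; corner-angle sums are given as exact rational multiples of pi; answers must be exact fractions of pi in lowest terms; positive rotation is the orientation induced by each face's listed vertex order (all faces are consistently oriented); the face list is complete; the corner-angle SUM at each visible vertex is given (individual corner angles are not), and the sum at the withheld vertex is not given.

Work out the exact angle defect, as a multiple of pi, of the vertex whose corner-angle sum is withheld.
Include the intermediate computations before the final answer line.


V = 6, E = 12, F = 8; chi = V - E + F = 2
Gauss-Bonnet: total defect = 2*pi*chi = 4*pi; visible defects sum to (27/8)*pi

Answer: defect(P0) = (5/8)*pi


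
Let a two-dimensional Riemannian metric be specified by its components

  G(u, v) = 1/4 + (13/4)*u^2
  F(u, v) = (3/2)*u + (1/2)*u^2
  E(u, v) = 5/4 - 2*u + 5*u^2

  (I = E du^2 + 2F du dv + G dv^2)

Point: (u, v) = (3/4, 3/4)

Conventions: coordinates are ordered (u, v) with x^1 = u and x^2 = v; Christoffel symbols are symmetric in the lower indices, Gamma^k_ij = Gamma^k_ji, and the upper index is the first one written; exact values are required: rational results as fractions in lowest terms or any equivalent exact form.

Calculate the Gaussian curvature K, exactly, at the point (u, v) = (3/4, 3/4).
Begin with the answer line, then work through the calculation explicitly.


Answer: K = 692224/734449

E = 41/16, F = 45/32, G = 133/64, EG - F^2 = 857/256 at the point
E_u = 11/2, E_v = 0, F_u = 9/4, F_v = 0, G_u = 39/8, G_v = 0
E_vv = 0, F_uv = 0, G_uu = 13/2
Brioschi: K = (det M1 - det M2) / (EG - F^2)^2 with the standard first/second-derivative matrices M1, M2.
M1 = [[-E_vv/2 + F_uv - G_uu/2, E_u/2, F_u - E_v/2], [F_v - G_u/2, E, F], [G_v/2, F, G]] = [[-13/4, 11/4, 9/4], [-39/16, 41/16, 45/32], [0, 45/32, 133/64]]; det M1 = -19097/4096
M2 = [[0, E_v/2, G_u/2], [E_v/2, E, F], [G_u/2, F, G]] = [[0, 0, 39/16], [0, 41/16, 45/32], [39/16, 45/32, 133/64]]; det M2 = -62361/4096
det M1 - det M2 = 169/16; K = 169/16 / (857/256)^2 = 692224/734449


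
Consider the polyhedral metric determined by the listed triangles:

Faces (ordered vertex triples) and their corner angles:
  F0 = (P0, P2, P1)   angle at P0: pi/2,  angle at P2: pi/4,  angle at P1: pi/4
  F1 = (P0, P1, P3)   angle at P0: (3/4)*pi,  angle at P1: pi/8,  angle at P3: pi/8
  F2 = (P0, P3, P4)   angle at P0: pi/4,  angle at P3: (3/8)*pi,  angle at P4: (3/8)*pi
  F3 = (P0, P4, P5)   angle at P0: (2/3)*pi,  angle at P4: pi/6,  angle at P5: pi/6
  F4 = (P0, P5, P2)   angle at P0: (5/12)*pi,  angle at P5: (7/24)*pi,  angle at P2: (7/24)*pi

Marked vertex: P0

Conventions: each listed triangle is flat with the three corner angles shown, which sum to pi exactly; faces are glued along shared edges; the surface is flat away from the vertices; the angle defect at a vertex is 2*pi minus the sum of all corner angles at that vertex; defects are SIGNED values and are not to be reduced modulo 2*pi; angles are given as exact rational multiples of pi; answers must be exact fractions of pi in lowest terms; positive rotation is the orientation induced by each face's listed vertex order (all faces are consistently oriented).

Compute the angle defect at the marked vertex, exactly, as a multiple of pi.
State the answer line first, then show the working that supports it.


Answer: defect(P0) = (-7/12)*pi

Sum of corner angles at P0: (31/12)*pi
defect = 2*pi - (31/12)*pi


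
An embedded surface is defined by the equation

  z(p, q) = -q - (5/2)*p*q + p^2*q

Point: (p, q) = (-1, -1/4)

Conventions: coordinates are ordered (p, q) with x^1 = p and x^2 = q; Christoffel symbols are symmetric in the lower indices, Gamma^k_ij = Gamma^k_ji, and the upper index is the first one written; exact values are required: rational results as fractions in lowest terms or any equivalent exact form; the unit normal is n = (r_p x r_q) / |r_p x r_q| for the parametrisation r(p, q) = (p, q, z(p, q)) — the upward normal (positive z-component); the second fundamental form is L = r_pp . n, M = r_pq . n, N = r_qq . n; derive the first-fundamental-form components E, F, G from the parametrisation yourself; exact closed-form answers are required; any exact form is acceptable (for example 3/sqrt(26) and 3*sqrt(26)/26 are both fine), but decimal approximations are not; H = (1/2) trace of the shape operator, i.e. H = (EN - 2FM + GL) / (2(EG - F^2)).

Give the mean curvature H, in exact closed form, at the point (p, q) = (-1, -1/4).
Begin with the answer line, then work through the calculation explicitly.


Answer: H = 5552*sqrt(545)/297025

z_p = 9/8, z_q = 5/2, z_pp = -1/2, z_pq = -9/2, z_qq = 0
E = 145/64, F = 45/16, G = 29/4; answer radicand W^2 = 545/64
unnormalised second-form numerators: l = -1/2, m = -9/2, n = 0; L = l/sqrt(545/64), and similarly M = m/sqrt(W^2), N = n/sqrt(W^2)
H = (E*n - 2*F*m + G*l) / (2*(EG - F^2)*sqrt(W^2)); E*n - 2*F*m + G*l = 347/16, EG - F^2 = 545/64, so H = (694/545)/sqrt(545/64)


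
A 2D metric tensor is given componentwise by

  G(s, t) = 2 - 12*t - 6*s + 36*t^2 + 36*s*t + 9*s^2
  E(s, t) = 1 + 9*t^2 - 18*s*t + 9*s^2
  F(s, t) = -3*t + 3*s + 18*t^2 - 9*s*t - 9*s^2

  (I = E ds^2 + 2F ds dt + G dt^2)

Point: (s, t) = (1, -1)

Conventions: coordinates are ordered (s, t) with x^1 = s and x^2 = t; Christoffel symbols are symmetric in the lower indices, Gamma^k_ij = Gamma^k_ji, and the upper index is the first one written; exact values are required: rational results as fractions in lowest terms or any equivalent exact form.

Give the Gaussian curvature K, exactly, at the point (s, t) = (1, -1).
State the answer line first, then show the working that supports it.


Answer: K = -27/2809

E = 37, F = 24, G = 17, EG - F^2 = 53 at the point
E_s = 36, E_t = -36, F_s = -6, F_t = -48, G_s = -24, G_t = -48
E_tt = 18, F_st = -9, G_ss = 18
K follows from Brioschi's formula, (det M1 - det M2)/(EG - F^2)^2.
M1 = [[-E_tt/2 + F_st - G_ss/2, E_s/2, F_s - E_t/2], [F_t - G_s/2, E, F], [G_t/2, F, G]] = [[-27, 18, 12], [-36, 37, 24], [-24, 24, 17]]; det M1 = -495
M2 = [[0, E_t/2, G_s/2], [E_t/2, E, F], [G_s/2, F, G]] = [[0, -18, -12], [-18, 37, 24], [-12, 24, 17]]; det M2 = -468
det M1 - det M2 = -27; K = -27 / (53)^2 = -27/2809


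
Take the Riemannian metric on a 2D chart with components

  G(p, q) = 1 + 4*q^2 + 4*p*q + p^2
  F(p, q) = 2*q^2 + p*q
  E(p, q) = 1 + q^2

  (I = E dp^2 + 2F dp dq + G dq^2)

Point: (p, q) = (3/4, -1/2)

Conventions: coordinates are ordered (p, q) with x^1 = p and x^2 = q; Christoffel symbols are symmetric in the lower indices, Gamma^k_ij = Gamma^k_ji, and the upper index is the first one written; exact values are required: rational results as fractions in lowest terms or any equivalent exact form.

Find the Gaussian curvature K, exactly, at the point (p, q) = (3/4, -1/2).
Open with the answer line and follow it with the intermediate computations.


Answer: K = -256/441

E = 5/4, F = 1/8, G = 17/16, EG - F^2 = 21/16 at the point
E_p = 0, E_q = -1, F_p = -1/2, F_q = -5/4, G_p = -1/2, G_q = -1
E_qq = 2, F_pq = 1, G_pp = 2
Using the Brioschi determinant formula for K from the metric derivatives:
M1 = [[-E_qq/2 + F_pq - G_pp/2, E_p/2, F_p - E_q/2], [F_q - G_p/2, E, F], [G_q/2, F, G]] = [[-1, 0, 0], [-1, 5/4, 1/8], [-1/2, 1/8, 17/16]]; det M1 = -21/16
M2 = [[0, E_q/2, G_p/2], [E_q/2, E, F], [G_p/2, F, G]] = [[0, -1/2, -1/4], [-1/2, 5/4, 1/8], [-1/4, 1/8, 17/16]]; det M2 = -5/16
det M1 - det M2 = -1; K = -1 / (21/16)^2 = -256/441


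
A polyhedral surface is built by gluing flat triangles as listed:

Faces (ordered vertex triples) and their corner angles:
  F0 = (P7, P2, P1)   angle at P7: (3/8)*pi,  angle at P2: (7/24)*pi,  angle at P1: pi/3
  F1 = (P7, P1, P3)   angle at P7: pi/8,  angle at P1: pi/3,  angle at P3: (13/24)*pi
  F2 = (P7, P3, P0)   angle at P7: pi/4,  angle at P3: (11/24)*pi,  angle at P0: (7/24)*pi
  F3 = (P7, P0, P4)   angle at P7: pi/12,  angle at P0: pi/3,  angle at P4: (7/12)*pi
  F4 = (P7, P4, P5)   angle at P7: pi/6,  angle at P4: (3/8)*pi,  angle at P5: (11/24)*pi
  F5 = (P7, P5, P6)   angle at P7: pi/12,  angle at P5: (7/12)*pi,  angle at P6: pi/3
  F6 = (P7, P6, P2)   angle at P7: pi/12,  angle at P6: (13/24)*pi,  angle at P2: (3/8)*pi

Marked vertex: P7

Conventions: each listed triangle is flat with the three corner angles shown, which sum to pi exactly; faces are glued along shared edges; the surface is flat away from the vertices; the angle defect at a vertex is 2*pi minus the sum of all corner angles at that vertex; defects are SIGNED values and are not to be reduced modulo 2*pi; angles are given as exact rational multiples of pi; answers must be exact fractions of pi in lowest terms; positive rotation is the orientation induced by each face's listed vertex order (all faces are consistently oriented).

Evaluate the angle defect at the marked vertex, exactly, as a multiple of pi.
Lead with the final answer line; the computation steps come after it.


Answer: defect(P7) = (5/6)*pi

Sum of corner angles at P7: (7/6)*pi
defect = 2*pi - (7/6)*pi


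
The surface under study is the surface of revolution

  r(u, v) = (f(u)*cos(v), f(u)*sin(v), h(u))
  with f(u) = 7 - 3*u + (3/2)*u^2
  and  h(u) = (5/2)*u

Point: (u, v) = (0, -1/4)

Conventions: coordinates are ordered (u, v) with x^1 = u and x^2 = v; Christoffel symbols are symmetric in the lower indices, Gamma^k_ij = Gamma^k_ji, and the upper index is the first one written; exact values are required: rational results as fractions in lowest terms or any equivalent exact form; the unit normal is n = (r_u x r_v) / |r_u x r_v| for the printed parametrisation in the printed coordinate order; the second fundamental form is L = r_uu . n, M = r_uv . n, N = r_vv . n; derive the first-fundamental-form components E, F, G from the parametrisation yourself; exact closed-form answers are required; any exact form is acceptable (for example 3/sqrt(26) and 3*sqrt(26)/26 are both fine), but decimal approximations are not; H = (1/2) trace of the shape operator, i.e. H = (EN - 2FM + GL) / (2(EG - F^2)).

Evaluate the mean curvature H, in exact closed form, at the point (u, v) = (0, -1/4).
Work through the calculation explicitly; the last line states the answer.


f = 7, f' = -3, f'' = 3, h' = 5/2, h'' = 0
E = 61/4, F = 0, G = 49; answer radicand W^2 = 61/4
unnormalised second-form numerators: l = -15/2, m = 0, n = 35/2; L = l/sqrt(61/4), and similarly M = m/sqrt(W^2), N = n/sqrt(W^2)
H = (E*n - 2*F*m + G*l) / (2*(EG - F^2)*sqrt(W^2)); E*n - 2*F*m + G*l = -805/8, EG - F^2 = 2989/4, so H = (-115/1708)/sqrt(61/4)

Answer: H = -115*sqrt(61)/52094


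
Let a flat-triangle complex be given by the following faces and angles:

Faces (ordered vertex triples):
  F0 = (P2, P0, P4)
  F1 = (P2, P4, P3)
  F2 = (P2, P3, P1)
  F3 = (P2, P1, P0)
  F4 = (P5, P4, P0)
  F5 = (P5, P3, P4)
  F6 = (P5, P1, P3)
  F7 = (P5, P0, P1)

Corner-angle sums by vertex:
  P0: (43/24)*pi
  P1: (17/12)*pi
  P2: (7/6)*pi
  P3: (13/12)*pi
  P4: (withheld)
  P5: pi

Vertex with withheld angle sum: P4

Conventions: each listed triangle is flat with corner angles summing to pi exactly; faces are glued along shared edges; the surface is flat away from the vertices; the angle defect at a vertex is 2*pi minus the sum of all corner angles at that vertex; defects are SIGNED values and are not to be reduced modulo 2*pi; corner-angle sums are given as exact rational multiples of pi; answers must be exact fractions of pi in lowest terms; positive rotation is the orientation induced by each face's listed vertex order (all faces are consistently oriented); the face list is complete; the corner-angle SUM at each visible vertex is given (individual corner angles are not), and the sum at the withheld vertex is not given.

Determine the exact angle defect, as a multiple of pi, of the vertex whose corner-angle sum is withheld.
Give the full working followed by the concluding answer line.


V = 6, E = 12, F = 8; chi = V - E + F = 2
Gauss-Bonnet: total defect = 2*pi*chi = 4*pi; visible defects sum to (85/24)*pi

Answer: defect(P4) = (11/24)*pi


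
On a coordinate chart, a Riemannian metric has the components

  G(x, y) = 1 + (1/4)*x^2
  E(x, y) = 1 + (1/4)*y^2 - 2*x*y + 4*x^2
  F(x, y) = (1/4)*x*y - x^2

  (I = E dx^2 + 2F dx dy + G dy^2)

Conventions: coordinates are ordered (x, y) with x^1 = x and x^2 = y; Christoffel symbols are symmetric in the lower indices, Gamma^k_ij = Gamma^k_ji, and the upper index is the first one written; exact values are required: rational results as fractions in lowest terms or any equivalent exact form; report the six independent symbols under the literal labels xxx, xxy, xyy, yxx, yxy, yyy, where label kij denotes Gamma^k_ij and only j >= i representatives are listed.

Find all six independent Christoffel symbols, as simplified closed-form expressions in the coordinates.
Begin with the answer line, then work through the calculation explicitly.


Answer: Gamma_xxx = (16*x - 4*y)/(17*x^2 - 8*x*y + y^2 + 4), Gamma_xxy = (-4*x + y)/(17*x^2 - 8*x*y + y^2 + 4), Gamma_xyy = 0, Gamma_yxx = -4*x/(17*x^2 - 8*x*y + y^2 + 4), Gamma_yxy = x/(17*x^2 - 8*x*y + y^2 + 4), Gamma_yyy = 0

E = 1 + (1/4)*y^2 - 2*x*y + 4*x^2; F = (1/4)*x*y - x^2; G = 1 + (1/4)*x^2
Gamma^k_ij = (1/2) g^{kl} (d_i g_jl + d_j g_il - d_l g_ij), with g^inv = (1/(EG-F^2)) [[G, -F], [-F, E]]
first partials: E_x = -2*y + 8*x, E_y = (1/2)*y - 2*x, F_x = (1/4)*y - 2*x, F_y = (1/4)*x, G_x = (1/2)*x, G_y = 0
D = EG - F^2 = 1 + (1/4)*y^2 - 2*x*y + (17/4)*x^2
expanded: Gamma^x_xx = (G E_x - 2F F_x + F E_y)/(2D), Gamma^x_xy = (G E_y - F G_x)/(2D), Gamma^x_yy = (2G F_y - G G_x - F G_y)/(2D), Gamma^y_xx = (2E F_x - E E_y - F E_x)/(2D), Gamma^y_xy = (E G_x - F E_y)/(2D), Gamma^y_yy = (E G_y - 2F F_y + F G_x)/(2D); substitute and cancel common factors


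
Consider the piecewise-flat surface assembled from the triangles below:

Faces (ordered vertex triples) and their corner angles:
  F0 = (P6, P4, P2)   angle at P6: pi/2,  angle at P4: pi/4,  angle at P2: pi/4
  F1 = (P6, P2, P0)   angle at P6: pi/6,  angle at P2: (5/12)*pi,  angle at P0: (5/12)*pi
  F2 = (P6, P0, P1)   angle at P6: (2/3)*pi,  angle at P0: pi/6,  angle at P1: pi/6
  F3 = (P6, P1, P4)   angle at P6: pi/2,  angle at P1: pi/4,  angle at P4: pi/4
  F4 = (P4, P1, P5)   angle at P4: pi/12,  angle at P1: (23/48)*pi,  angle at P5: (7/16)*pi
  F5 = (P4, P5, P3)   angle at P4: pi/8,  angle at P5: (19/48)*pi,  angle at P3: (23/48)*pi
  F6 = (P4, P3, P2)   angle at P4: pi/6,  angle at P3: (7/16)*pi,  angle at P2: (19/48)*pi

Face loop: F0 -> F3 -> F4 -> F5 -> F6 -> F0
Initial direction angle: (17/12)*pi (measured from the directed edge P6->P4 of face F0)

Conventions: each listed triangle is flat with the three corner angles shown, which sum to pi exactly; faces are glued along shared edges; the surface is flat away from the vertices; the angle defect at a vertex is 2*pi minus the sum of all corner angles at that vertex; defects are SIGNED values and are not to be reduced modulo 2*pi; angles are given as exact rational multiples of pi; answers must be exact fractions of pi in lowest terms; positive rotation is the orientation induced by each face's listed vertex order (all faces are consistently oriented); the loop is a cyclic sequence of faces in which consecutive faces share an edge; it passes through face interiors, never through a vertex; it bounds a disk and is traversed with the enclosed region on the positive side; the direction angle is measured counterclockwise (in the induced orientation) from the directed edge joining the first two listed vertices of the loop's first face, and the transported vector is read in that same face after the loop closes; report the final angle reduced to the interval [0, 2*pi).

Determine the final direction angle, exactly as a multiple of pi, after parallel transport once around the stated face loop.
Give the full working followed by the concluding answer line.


enclosed vertex P4: corner angles sum to (7/8)*pi, defect = 2*pi - (7/8)*pi = (9/8)*pi
final direction = starting direction + enclosed defect total, reduced mod 2*pi (induced orientation)
final angle = (17/12)*pi + (9/8)*pi = (13/24)*pi (mod 2*pi)

Answer: final direction angle = (13/24)*pi


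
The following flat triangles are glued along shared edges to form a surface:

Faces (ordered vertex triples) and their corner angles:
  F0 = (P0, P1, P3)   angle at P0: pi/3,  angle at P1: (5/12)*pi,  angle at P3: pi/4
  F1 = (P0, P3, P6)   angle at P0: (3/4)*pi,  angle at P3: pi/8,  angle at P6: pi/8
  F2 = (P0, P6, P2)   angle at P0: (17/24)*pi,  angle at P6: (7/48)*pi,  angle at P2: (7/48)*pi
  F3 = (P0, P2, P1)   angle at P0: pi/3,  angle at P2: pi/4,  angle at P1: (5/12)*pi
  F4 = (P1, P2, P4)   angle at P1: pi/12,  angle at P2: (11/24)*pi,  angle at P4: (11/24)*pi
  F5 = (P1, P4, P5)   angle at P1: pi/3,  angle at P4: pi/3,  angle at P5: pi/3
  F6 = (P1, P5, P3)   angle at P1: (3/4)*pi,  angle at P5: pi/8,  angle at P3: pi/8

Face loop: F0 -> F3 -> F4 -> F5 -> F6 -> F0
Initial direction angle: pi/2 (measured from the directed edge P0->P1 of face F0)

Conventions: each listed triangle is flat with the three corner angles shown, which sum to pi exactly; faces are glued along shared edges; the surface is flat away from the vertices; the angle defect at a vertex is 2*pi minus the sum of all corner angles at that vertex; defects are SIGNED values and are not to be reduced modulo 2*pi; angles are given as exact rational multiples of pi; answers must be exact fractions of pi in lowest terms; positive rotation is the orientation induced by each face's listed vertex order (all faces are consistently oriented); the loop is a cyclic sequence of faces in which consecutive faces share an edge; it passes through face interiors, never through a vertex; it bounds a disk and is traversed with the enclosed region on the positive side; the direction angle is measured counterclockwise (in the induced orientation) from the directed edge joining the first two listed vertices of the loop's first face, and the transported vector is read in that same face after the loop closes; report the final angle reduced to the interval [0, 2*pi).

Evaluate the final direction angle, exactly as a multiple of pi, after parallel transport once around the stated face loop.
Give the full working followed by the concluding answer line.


enclosed vertex P1: corner angles sum to 2*pi, defect = 2*pi - 2*pi = 0
adding the enclosed defects to the starting angle (mod 2*pi, induced orientation) gives the holonomy
final angle = pi/2 + 0 = pi/2 (mod 2*pi)

Answer: final direction angle = pi/2


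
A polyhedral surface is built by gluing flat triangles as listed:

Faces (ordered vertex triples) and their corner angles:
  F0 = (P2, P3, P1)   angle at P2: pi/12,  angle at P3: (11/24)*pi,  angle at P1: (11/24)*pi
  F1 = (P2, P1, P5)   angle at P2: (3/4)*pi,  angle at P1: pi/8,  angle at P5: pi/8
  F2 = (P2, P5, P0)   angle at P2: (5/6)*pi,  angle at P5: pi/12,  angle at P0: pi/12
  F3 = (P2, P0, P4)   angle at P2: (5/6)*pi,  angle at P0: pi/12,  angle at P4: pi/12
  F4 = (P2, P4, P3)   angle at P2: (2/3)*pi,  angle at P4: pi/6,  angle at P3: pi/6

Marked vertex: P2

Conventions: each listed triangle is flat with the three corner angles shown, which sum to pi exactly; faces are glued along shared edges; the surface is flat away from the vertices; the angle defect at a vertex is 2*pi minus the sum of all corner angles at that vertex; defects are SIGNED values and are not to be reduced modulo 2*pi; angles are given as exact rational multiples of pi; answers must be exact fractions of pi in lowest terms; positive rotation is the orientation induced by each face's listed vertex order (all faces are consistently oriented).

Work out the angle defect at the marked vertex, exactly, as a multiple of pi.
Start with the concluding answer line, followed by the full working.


Answer: defect(P2) = (-7/6)*pi

Sum of corner angles at P2: (19/6)*pi
defect = 2*pi - (19/6)*pi


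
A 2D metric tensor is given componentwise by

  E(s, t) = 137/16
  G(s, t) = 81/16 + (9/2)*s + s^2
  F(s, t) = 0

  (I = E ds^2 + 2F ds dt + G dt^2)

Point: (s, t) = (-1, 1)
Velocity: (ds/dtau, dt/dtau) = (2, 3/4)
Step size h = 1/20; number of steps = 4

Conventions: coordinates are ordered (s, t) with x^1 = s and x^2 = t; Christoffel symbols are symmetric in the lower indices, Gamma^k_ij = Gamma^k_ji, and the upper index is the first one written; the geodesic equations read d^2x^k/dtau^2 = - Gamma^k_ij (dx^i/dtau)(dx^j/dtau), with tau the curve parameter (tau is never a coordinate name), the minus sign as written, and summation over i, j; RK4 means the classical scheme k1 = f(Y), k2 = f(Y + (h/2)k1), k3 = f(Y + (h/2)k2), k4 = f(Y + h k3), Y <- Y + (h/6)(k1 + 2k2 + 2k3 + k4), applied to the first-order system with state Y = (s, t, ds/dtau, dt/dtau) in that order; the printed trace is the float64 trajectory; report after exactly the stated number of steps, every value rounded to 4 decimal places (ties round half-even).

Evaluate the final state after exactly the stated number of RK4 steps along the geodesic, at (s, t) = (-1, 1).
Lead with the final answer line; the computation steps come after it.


Answer: s = -0.5988, t = 1.1136, ds/dtau = 2.0109, dt/dtau = 0.4298

f(Y) = (ds/dtau, dt/dtau, -Gamma^s_ij Y'^i Y'^j, -Gamma^t_ij Y'^i Y'^j) with the Gammas evaluated at the stage position; h = 0.050000; intermediate values shown to 6 dp
step 0: s = -1.0000, t = 1.0000, ds/dtau = 2.0000, dt/dtau = 0.7500
step 1:
  k1: at (s, t) = (-1.000000, 1.000000), (ds/dtau, dt/dtau) = (2.000000, 0.750000); Gamma_sss = 0.000000, Gamma_sst = 0.000000, Gamma_stt = -0.145985, Gamma_tss = 0.000000, Gamma_tst = 0.800000, Gamma_ttt = 0.000000; k1 = (2.000000, 0.750000, 0.082117, -2.400000)
  k2: at (s, t) = (-0.950000, 1.018750), (ds/dtau, dt/dtau) = (2.002053, 0.690000); Gamma_sss = 0.000000, Gamma_sst = 0.000000, Gamma_stt = -0.151825, Gamma_tss = 0.000000, Gamma_tst = 0.769231, Gamma_ttt = 0.000000; k2 = (2.002053, 0.690000, 0.072284, -2.125256)
  k3: at (s, t) = (-0.949949, 1.017250), (ds/dtau, dt/dtau) = (2.001807, 0.696869); Gamma_sss = 0.000000, Gamma_sst = 0.000000, Gamma_stt = -0.151831, Gamma_tss = 0.000000, Gamma_tst = 0.769200, Gamma_ttt = 0.000000; k3 = (2.001807, 0.696869, 0.073733, -2.146064)
  k4: at (s, t) = (-0.899910, 1.034843), (ds/dtau, dt/dtau) = (2.003687, 0.642697); Gamma_sss = 0.000000, Gamma_sst = 0.000000, Gamma_stt = -0.157675, Gamma_tss = 0.000000, Gamma_tst = 0.740691, Gamma_ttt = 0.000000; k4 = (2.003687, 0.642697, 0.065129, -1.907669)
  Y <- Y + (h/6)(k1 + 2k2 + 2k3 + k4): s = -0.8999, t = 1.0347, ds/dtau = 2.0037, dt/dtau = 0.6429
step 2:
  k1: at (s, t) = (-0.899905, 1.034720), (ds/dtau, dt/dtau) = (2.003661, 0.642914); Gamma_sss = 0.000000, Gamma_sst = 0.000000, Gamma_stt = -0.157675, Gamma_tss = 0.000000, Gamma_tst = 0.740689, Gamma_ttt = 0.000000; k1 = (2.003661, 0.642914, 0.065173, -1.908283)
  k2: at (s, t) = (-0.849813, 1.050793), (ds/dtau, dt/dtau) = (2.005290, 0.595207); Gamma_sss = 0.000000, Gamma_sst = 0.000000, Gamma_stt = -0.163525, Gamma_tss = 0.000000, Gamma_tst = 0.714191, Gamma_ttt = 0.000000; k2 = (2.005290, 0.595207, 0.057932, -1.704862)
  k3: at (s, t) = (-0.849773, 1.049600), (ds/dtau, dt/dtau) = (2.005109, 0.600293); Gamma_sss = 0.000000, Gamma_sst = 0.000000, Gamma_stt = -0.163530, Gamma_tss = 0.000000, Gamma_tst = 0.714170, Gamma_ttt = 0.000000; k3 = (2.005109, 0.600293, 0.058928, -1.719224)
  k4: at (s, t) = (-0.799649, 1.064735), (ds/dtau, dt/dtau) = (2.006607, 0.556953); Gamma_sss = 0.000000, Gamma_sst = 0.000000, Gamma_stt = -0.169384, Gamma_tss = 0.000000, Gamma_tst = 0.689489, Gamma_ttt = 0.000000; k4 = (2.006607, 0.556953, 0.052542, -1.541125)
  Y <- Y + (h/6)(k1 + 2k2 + 2k3 + k4): s = -0.7996, t = 1.0646, ds/dtau = 2.0066, dt/dtau = 0.5571
step 3:
  k1: at (s, t) = (-0.799646, 1.064644), (ds/dtau, dt/dtau) = (2.006589, 0.557101); Gamma_sss = 0.000000, Gamma_sst = 0.000000, Gamma_stt = -0.169384, Gamma_tss = 0.000000, Gamma_tst = 0.689487, Gamma_ttt = 0.000000; k1 = (2.006589, 0.557101, 0.052570, -1.541517)
  k2: at (s, t) = (-0.749481, 1.078572), (ds/dtau, dt/dtau) = (2.007904, 0.518563); Gamma_sss = 0.000000, Gamma_sst = 0.000000, Gamma_stt = -0.175243, Gamma_tss = 0.000000, Gamma_tst = 0.666436, Gamma_ttt = 0.000000; k2 = (2.007904, 0.518563, 0.047124, -1.387819)
  k3: at (s, t) = (-0.749448, 1.077608), (ds/dtau, dt/dtau) = (2.007767, 0.522405); Gamma_sss = 0.000000, Gamma_sst = 0.000000, Gamma_stt = -0.175247, Gamma_tss = 0.000000, Gamma_tst = 0.666422, Gamma_ttt = 0.000000; k3 = (2.007767, 0.522405, 0.047826, -1.397977)
  k4: at (s, t) = (-0.699258, 1.090764), (ds/dtau, dt/dtau) = (2.008981, 0.487202); Gamma_sss = 0.000000, Gamma_sst = 0.000000, Gamma_stt = -0.181109, Gamma_tss = 0.000000, Gamma_tst = 0.644852, Gamma_ttt = 0.000000; k4 = (2.008981, 0.487202, 0.042989, -1.262337)
  Y <- Y + (h/6)(k1 + 2k2 + 2k3 + k4): s = -0.6993, t = 1.0907, ds/dtau = 2.0090, dt/dtau = 0.4873
step 4:
  k1: at (s, t) = (-0.699255, 1.090696), (ds/dtau, dt/dtau) = (2.008968, 0.487306); Gamma_sss = 0.000000, Gamma_sst = 0.000000, Gamma_stt = -0.181109, Gamma_tss = 0.000000, Gamma_tst = 0.644851, Gamma_ttt = 0.000000; k1 = (2.008968, 0.487306, 0.043007, -1.262595)
  k2: at (s, t) = (-0.649031, 1.102879), (ds/dtau, dt/dtau) = (2.010043, 0.455741); Gamma_sss = 0.000000, Gamma_sst = 0.000000, Gamma_stt = -0.186974, Gamma_tss = 0.000000, Gamma_tst = 0.624622, Gamma_ttt = 0.000000; k2 = (2.010043, 0.455741, 0.038835, -1.144380)
  k3: at (s, t) = (-0.649004, 1.102090), (ds/dtau, dt/dtau) = (2.009939, 0.458696); Gamma_sss = 0.000000, Gamma_sst = 0.000000, Gamma_stt = -0.186978, Gamma_tss = 0.000000, Gamma_tst = 0.624611, Gamma_ttt = 0.000000; k3 = (2.009939, 0.458696, 0.039340, -1.151722)
  k4: at (s, t) = (-0.598758, 1.113631), (ds/dtau, dt/dtau) = (2.010935, 0.429719); Gamma_sss = 0.000000, Gamma_sst = 0.000000, Gamma_stt = -0.192846, Gamma_tss = 0.000000, Gamma_tst = 0.605605, Gamma_ttt = 0.000000; k4 = (2.010935, 0.429719, 0.035611, -1.046652)
  Y <- Y + (h/6)(k1 + 2k2 + 2k3 + k4): s = -0.5988, t = 1.1136, ds/dtau = 2.0109, dt/dtau = 0.4298
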